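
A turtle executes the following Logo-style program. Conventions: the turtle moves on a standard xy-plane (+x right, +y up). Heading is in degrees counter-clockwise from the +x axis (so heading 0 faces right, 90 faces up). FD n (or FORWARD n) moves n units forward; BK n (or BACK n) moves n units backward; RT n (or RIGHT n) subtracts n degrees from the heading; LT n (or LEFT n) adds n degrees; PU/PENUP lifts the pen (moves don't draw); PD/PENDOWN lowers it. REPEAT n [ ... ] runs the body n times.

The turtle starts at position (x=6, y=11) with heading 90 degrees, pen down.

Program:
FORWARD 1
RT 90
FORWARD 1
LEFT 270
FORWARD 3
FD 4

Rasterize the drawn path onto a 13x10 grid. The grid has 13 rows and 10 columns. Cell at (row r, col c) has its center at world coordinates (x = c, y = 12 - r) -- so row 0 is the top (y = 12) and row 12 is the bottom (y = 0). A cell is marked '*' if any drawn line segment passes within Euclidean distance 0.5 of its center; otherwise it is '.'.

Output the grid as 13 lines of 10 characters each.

Segment 0: (6,11) -> (6,12)
Segment 1: (6,12) -> (7,12)
Segment 2: (7,12) -> (7,9)
Segment 3: (7,9) -> (7,5)

Answer: ......**..
......**..
.......*..
.......*..
.......*..
.......*..
.......*..
.......*..
..........
..........
..........
..........
..........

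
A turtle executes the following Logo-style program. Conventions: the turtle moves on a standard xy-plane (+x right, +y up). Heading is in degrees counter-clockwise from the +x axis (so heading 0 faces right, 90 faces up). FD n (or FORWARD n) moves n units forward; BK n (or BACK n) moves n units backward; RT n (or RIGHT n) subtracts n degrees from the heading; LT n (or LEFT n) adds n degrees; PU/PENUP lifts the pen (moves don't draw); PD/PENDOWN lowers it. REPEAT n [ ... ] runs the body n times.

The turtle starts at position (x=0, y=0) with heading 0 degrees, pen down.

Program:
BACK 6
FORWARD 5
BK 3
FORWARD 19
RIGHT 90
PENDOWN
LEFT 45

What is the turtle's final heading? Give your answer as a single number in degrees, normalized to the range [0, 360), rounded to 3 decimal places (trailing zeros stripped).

Executing turtle program step by step:
Start: pos=(0,0), heading=0, pen down
BK 6: (0,0) -> (-6,0) [heading=0, draw]
FD 5: (-6,0) -> (-1,0) [heading=0, draw]
BK 3: (-1,0) -> (-4,0) [heading=0, draw]
FD 19: (-4,0) -> (15,0) [heading=0, draw]
RT 90: heading 0 -> 270
PD: pen down
LT 45: heading 270 -> 315
Final: pos=(15,0), heading=315, 4 segment(s) drawn

Answer: 315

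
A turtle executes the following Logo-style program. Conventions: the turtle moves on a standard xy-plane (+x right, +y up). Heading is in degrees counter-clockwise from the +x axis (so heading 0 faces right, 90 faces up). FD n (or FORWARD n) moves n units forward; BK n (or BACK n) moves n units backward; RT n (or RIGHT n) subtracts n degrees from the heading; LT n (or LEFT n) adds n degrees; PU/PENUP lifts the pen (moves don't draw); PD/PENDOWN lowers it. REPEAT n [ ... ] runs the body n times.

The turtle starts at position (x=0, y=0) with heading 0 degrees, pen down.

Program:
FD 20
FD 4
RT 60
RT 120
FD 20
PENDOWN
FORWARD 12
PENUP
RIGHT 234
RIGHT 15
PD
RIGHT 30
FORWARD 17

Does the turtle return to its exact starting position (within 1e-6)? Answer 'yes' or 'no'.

Answer: no

Derivation:
Executing turtle program step by step:
Start: pos=(0,0), heading=0, pen down
FD 20: (0,0) -> (20,0) [heading=0, draw]
FD 4: (20,0) -> (24,0) [heading=0, draw]
RT 60: heading 0 -> 300
RT 120: heading 300 -> 180
FD 20: (24,0) -> (4,0) [heading=180, draw]
PD: pen down
FD 12: (4,0) -> (-8,0) [heading=180, draw]
PU: pen up
RT 234: heading 180 -> 306
RT 15: heading 306 -> 291
PD: pen down
RT 30: heading 291 -> 261
FD 17: (-8,0) -> (-10.659,-16.791) [heading=261, draw]
Final: pos=(-10.659,-16.791), heading=261, 5 segment(s) drawn

Start position: (0, 0)
Final position: (-10.659, -16.791)
Distance = 19.888; >= 1e-6 -> NOT closed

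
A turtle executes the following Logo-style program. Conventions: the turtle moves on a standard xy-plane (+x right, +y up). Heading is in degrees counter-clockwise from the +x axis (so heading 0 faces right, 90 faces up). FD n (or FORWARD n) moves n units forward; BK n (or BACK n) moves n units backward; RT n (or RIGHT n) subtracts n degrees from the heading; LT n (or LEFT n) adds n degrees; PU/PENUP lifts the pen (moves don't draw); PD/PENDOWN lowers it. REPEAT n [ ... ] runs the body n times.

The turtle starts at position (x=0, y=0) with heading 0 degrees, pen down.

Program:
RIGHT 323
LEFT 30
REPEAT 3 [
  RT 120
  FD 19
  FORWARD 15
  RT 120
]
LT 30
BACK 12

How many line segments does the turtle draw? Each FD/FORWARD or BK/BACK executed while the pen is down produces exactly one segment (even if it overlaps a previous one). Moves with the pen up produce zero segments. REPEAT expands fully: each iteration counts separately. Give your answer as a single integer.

Answer: 7

Derivation:
Executing turtle program step by step:
Start: pos=(0,0), heading=0, pen down
RT 323: heading 0 -> 37
LT 30: heading 37 -> 67
REPEAT 3 [
  -- iteration 1/3 --
  RT 120: heading 67 -> 307
  FD 19: (0,0) -> (11.434,-15.174) [heading=307, draw]
  FD 15: (11.434,-15.174) -> (20.462,-27.154) [heading=307, draw]
  RT 120: heading 307 -> 187
  -- iteration 2/3 --
  RT 120: heading 187 -> 67
  FD 19: (20.462,-27.154) -> (27.886,-9.664) [heading=67, draw]
  FD 15: (27.886,-9.664) -> (33.747,4.144) [heading=67, draw]
  RT 120: heading 67 -> 307
  -- iteration 3/3 --
  RT 120: heading 307 -> 187
  FD 19: (33.747,4.144) -> (14.888,1.828) [heading=187, draw]
  FD 15: (14.888,1.828) -> (0,0) [heading=187, draw]
  RT 120: heading 187 -> 67
]
LT 30: heading 67 -> 97
BK 12: (0,0) -> (1.462,-11.911) [heading=97, draw]
Final: pos=(1.462,-11.911), heading=97, 7 segment(s) drawn
Segments drawn: 7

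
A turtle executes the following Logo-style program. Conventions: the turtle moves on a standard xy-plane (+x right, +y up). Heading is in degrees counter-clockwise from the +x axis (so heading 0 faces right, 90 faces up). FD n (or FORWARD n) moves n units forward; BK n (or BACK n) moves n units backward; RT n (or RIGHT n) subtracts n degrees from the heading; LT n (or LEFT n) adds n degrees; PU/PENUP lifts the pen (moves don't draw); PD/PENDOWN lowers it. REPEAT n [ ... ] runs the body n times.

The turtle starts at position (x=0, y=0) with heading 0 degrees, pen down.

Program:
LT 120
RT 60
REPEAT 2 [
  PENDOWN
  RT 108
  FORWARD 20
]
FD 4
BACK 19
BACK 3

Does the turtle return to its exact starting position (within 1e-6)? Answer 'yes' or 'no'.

Executing turtle program step by step:
Start: pos=(0,0), heading=0, pen down
LT 120: heading 0 -> 120
RT 60: heading 120 -> 60
REPEAT 2 [
  -- iteration 1/2 --
  PD: pen down
  RT 108: heading 60 -> 312
  FD 20: (0,0) -> (13.383,-14.863) [heading=312, draw]
  -- iteration 2/2 --
  PD: pen down
  RT 108: heading 312 -> 204
  FD 20: (13.383,-14.863) -> (-4.888,-22.998) [heading=204, draw]
]
FD 4: (-4.888,-22.998) -> (-8.542,-24.625) [heading=204, draw]
BK 19: (-8.542,-24.625) -> (8.815,-16.897) [heading=204, draw]
BK 3: (8.815,-16.897) -> (11.556,-15.676) [heading=204, draw]
Final: pos=(11.556,-15.676), heading=204, 5 segment(s) drawn

Start position: (0, 0)
Final position: (11.556, -15.676)
Distance = 19.475; >= 1e-6 -> NOT closed

Answer: no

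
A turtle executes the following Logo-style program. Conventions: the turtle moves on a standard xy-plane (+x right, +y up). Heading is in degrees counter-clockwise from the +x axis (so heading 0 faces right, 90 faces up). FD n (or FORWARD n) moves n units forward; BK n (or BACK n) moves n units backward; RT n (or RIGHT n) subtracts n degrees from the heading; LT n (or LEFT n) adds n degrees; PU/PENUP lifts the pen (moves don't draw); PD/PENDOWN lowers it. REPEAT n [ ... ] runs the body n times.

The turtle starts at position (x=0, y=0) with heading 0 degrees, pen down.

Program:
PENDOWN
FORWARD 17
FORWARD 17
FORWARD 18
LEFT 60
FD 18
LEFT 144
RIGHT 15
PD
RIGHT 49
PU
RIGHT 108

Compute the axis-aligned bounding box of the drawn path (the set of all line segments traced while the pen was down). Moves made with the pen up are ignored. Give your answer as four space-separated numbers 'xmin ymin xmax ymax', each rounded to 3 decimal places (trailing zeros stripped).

Executing turtle program step by step:
Start: pos=(0,0), heading=0, pen down
PD: pen down
FD 17: (0,0) -> (17,0) [heading=0, draw]
FD 17: (17,0) -> (34,0) [heading=0, draw]
FD 18: (34,0) -> (52,0) [heading=0, draw]
LT 60: heading 0 -> 60
FD 18: (52,0) -> (61,15.588) [heading=60, draw]
LT 144: heading 60 -> 204
RT 15: heading 204 -> 189
PD: pen down
RT 49: heading 189 -> 140
PU: pen up
RT 108: heading 140 -> 32
Final: pos=(61,15.588), heading=32, 4 segment(s) drawn

Segment endpoints: x in {0, 17, 34, 52, 61}, y in {0, 15.588}
xmin=0, ymin=0, xmax=61, ymax=15.588

Answer: 0 0 61 15.588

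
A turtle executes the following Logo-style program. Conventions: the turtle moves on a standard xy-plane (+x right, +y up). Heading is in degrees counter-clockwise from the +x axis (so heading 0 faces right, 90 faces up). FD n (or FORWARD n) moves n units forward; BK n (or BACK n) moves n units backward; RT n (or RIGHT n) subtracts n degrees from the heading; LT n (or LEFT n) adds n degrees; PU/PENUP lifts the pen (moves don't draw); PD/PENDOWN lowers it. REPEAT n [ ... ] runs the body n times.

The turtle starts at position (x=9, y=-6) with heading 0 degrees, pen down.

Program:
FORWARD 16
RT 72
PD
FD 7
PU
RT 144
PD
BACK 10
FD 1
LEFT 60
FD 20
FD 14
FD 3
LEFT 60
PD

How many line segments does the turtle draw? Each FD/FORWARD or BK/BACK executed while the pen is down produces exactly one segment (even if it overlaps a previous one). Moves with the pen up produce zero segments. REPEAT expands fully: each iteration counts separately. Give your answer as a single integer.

Answer: 7

Derivation:
Executing turtle program step by step:
Start: pos=(9,-6), heading=0, pen down
FD 16: (9,-6) -> (25,-6) [heading=0, draw]
RT 72: heading 0 -> 288
PD: pen down
FD 7: (25,-6) -> (27.163,-12.657) [heading=288, draw]
PU: pen up
RT 144: heading 288 -> 144
PD: pen down
BK 10: (27.163,-12.657) -> (35.253,-18.535) [heading=144, draw]
FD 1: (35.253,-18.535) -> (34.444,-17.947) [heading=144, draw]
LT 60: heading 144 -> 204
FD 20: (34.444,-17.947) -> (16.173,-26.082) [heading=204, draw]
FD 14: (16.173,-26.082) -> (3.384,-31.777) [heading=204, draw]
FD 3: (3.384,-31.777) -> (0.643,-32.997) [heading=204, draw]
LT 60: heading 204 -> 264
PD: pen down
Final: pos=(0.643,-32.997), heading=264, 7 segment(s) drawn
Segments drawn: 7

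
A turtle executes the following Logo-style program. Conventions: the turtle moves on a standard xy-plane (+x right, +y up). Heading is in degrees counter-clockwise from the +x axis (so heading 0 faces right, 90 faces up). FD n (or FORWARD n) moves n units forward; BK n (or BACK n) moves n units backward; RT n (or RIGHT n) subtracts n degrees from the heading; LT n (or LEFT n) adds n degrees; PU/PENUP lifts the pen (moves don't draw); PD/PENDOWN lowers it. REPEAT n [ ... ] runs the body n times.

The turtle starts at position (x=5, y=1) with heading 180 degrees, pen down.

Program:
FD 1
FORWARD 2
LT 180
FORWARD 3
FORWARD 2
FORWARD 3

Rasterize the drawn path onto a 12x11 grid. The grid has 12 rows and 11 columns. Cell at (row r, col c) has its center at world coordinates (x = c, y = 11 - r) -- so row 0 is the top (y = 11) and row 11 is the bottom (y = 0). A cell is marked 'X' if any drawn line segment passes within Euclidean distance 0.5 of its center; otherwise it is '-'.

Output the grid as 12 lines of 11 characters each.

Answer: -----------
-----------
-----------
-----------
-----------
-----------
-----------
-----------
-----------
-----------
--XXXXXXXXX
-----------

Derivation:
Segment 0: (5,1) -> (4,1)
Segment 1: (4,1) -> (2,1)
Segment 2: (2,1) -> (5,1)
Segment 3: (5,1) -> (7,1)
Segment 4: (7,1) -> (10,1)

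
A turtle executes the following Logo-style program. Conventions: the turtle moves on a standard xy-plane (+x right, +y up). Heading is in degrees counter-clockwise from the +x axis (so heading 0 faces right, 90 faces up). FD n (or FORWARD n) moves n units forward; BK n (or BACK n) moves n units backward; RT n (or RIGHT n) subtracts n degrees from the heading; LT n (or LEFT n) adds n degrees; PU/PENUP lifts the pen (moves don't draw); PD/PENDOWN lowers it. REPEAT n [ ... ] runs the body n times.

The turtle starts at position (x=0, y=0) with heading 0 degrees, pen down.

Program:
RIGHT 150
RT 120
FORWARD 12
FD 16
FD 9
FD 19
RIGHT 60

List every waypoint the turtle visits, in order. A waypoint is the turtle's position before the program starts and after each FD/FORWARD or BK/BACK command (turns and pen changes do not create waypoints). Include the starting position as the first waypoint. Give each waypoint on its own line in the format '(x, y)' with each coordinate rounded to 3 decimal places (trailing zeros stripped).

Executing turtle program step by step:
Start: pos=(0,0), heading=0, pen down
RT 150: heading 0 -> 210
RT 120: heading 210 -> 90
FD 12: (0,0) -> (0,12) [heading=90, draw]
FD 16: (0,12) -> (0,28) [heading=90, draw]
FD 9: (0,28) -> (0,37) [heading=90, draw]
FD 19: (0,37) -> (0,56) [heading=90, draw]
RT 60: heading 90 -> 30
Final: pos=(0,56), heading=30, 4 segment(s) drawn
Waypoints (5 total):
(0, 0)
(0, 12)
(0, 28)
(0, 37)
(0, 56)

Answer: (0, 0)
(0, 12)
(0, 28)
(0, 37)
(0, 56)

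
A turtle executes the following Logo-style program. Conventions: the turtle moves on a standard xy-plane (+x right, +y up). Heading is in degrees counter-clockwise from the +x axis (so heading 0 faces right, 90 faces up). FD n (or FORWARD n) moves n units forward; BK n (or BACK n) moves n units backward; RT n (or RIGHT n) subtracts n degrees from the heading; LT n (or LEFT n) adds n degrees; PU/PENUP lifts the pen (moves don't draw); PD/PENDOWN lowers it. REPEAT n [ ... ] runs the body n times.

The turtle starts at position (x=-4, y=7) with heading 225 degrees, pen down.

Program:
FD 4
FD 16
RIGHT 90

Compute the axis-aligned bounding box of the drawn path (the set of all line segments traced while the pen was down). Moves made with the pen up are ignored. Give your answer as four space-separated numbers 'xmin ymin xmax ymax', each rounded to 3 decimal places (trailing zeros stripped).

Answer: -18.142 -7.142 -4 7

Derivation:
Executing turtle program step by step:
Start: pos=(-4,7), heading=225, pen down
FD 4: (-4,7) -> (-6.828,4.172) [heading=225, draw]
FD 16: (-6.828,4.172) -> (-18.142,-7.142) [heading=225, draw]
RT 90: heading 225 -> 135
Final: pos=(-18.142,-7.142), heading=135, 2 segment(s) drawn

Segment endpoints: x in {-18.142, -6.828, -4}, y in {-7.142, 4.172, 7}
xmin=-18.142, ymin=-7.142, xmax=-4, ymax=7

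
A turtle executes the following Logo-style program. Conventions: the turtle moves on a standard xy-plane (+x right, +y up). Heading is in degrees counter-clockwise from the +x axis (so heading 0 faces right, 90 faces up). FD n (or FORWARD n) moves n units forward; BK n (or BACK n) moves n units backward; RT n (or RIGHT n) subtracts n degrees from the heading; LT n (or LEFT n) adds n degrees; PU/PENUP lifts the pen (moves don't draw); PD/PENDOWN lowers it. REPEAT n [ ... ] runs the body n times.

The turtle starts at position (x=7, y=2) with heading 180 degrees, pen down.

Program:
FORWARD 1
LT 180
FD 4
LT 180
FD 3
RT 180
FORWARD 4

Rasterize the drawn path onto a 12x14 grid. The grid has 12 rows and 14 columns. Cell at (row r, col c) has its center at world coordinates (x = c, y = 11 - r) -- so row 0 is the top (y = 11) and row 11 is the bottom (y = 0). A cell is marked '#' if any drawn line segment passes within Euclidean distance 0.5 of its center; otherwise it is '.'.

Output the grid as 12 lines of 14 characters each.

Answer: ..............
..............
..............
..............
..............
..............
..............
..............
..............
......######..
..............
..............

Derivation:
Segment 0: (7,2) -> (6,2)
Segment 1: (6,2) -> (10,2)
Segment 2: (10,2) -> (7,2)
Segment 3: (7,2) -> (11,2)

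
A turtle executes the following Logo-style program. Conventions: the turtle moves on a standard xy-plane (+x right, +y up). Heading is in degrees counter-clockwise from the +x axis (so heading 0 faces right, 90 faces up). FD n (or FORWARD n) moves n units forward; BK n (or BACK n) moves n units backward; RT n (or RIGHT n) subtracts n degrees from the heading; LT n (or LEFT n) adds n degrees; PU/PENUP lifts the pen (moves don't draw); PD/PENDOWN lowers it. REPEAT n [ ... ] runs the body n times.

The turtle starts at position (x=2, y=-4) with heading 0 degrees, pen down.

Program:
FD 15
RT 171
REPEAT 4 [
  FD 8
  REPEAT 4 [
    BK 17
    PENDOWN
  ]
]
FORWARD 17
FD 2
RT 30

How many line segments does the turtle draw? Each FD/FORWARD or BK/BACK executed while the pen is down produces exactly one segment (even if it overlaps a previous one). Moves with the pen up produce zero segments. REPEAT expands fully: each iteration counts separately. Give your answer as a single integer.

Answer: 23

Derivation:
Executing turtle program step by step:
Start: pos=(2,-4), heading=0, pen down
FD 15: (2,-4) -> (17,-4) [heading=0, draw]
RT 171: heading 0 -> 189
REPEAT 4 [
  -- iteration 1/4 --
  FD 8: (17,-4) -> (9.098,-5.251) [heading=189, draw]
  REPEAT 4 [
    -- iteration 1/4 --
    BK 17: (9.098,-5.251) -> (25.889,-2.592) [heading=189, draw]
    PD: pen down
    -- iteration 2/4 --
    BK 17: (25.889,-2.592) -> (42.68,0.067) [heading=189, draw]
    PD: pen down
    -- iteration 3/4 --
    BK 17: (42.68,0.067) -> (59.471,2.727) [heading=189, draw]
    PD: pen down
    -- iteration 4/4 --
    BK 17: (59.471,2.727) -> (76.261,5.386) [heading=189, draw]
    PD: pen down
  ]
  -- iteration 2/4 --
  FD 8: (76.261,5.386) -> (68.36,4.135) [heading=189, draw]
  REPEAT 4 [
    -- iteration 1/4 --
    BK 17: (68.36,4.135) -> (85.15,6.794) [heading=189, draw]
    PD: pen down
    -- iteration 2/4 --
    BK 17: (85.15,6.794) -> (101.941,9.453) [heading=189, draw]
    PD: pen down
    -- iteration 3/4 --
    BK 17: (101.941,9.453) -> (118.732,12.113) [heading=189, draw]
    PD: pen down
    -- iteration 4/4 --
    BK 17: (118.732,12.113) -> (135.523,14.772) [heading=189, draw]
    PD: pen down
  ]
  -- iteration 3/4 --
  FD 8: (135.523,14.772) -> (127.621,13.521) [heading=189, draw]
  REPEAT 4 [
    -- iteration 1/4 --
    BK 17: (127.621,13.521) -> (144.412,16.18) [heading=189, draw]
    PD: pen down
    -- iteration 2/4 --
    BK 17: (144.412,16.18) -> (161.202,18.839) [heading=189, draw]
    PD: pen down
    -- iteration 3/4 --
    BK 17: (161.202,18.839) -> (177.993,21.499) [heading=189, draw]
    PD: pen down
    -- iteration 4/4 --
    BK 17: (177.993,21.499) -> (194.784,24.158) [heading=189, draw]
    PD: pen down
  ]
  -- iteration 4/4 --
  FD 8: (194.784,24.158) -> (186.882,22.907) [heading=189, draw]
  REPEAT 4 [
    -- iteration 1/4 --
    BK 17: (186.882,22.907) -> (203.673,25.566) [heading=189, draw]
    PD: pen down
    -- iteration 2/4 --
    BK 17: (203.673,25.566) -> (220.464,28.225) [heading=189, draw]
    PD: pen down
    -- iteration 3/4 --
    BK 17: (220.464,28.225) -> (237.254,30.885) [heading=189, draw]
    PD: pen down
    -- iteration 4/4 --
    BK 17: (237.254,30.885) -> (254.045,33.544) [heading=189, draw]
    PD: pen down
  ]
]
FD 17: (254.045,33.544) -> (237.254,30.885) [heading=189, draw]
FD 2: (237.254,30.885) -> (235.279,30.572) [heading=189, draw]
RT 30: heading 189 -> 159
Final: pos=(235.279,30.572), heading=159, 23 segment(s) drawn
Segments drawn: 23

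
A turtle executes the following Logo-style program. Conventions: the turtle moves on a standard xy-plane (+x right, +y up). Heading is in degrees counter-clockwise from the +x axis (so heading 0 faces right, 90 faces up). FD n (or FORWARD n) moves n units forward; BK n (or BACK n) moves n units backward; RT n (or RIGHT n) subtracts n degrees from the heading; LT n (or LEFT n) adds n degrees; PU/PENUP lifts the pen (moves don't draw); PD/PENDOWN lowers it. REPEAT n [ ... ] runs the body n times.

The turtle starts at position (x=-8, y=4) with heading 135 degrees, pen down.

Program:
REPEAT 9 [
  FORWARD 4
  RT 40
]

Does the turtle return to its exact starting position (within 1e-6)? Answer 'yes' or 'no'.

Executing turtle program step by step:
Start: pos=(-8,4), heading=135, pen down
REPEAT 9 [
  -- iteration 1/9 --
  FD 4: (-8,4) -> (-10.828,6.828) [heading=135, draw]
  RT 40: heading 135 -> 95
  -- iteration 2/9 --
  FD 4: (-10.828,6.828) -> (-11.177,10.813) [heading=95, draw]
  RT 40: heading 95 -> 55
  -- iteration 3/9 --
  FD 4: (-11.177,10.813) -> (-8.883,14.09) [heading=55, draw]
  RT 40: heading 55 -> 15
  -- iteration 4/9 --
  FD 4: (-8.883,14.09) -> (-5.019,15.125) [heading=15, draw]
  RT 40: heading 15 -> 335
  -- iteration 5/9 --
  FD 4: (-5.019,15.125) -> (-1.394,13.435) [heading=335, draw]
  RT 40: heading 335 -> 295
  -- iteration 6/9 --
  FD 4: (-1.394,13.435) -> (0.297,9.809) [heading=295, draw]
  RT 40: heading 295 -> 255
  -- iteration 7/9 --
  FD 4: (0.297,9.809) -> (-0.739,5.946) [heading=255, draw]
  RT 40: heading 255 -> 215
  -- iteration 8/9 --
  FD 4: (-0.739,5.946) -> (-4.015,3.651) [heading=215, draw]
  RT 40: heading 215 -> 175
  -- iteration 9/9 --
  FD 4: (-4.015,3.651) -> (-8,4) [heading=175, draw]
  RT 40: heading 175 -> 135
]
Final: pos=(-8,4), heading=135, 9 segment(s) drawn

Start position: (-8, 4)
Final position: (-8, 4)
Distance = 0; < 1e-6 -> CLOSED

Answer: yes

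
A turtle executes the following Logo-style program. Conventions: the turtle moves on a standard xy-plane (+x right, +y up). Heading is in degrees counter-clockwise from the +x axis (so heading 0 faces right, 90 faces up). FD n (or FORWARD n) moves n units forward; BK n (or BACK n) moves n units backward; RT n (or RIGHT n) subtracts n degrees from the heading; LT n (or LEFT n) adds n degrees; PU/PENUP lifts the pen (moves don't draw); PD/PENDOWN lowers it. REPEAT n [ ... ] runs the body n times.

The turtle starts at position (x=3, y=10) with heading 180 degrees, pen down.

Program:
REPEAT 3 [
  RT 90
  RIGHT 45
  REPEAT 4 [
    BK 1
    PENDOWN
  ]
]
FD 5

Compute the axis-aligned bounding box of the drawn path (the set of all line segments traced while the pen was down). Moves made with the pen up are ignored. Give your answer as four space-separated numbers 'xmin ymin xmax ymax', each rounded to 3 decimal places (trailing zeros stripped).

Executing turtle program step by step:
Start: pos=(3,10), heading=180, pen down
REPEAT 3 [
  -- iteration 1/3 --
  RT 90: heading 180 -> 90
  RT 45: heading 90 -> 45
  REPEAT 4 [
    -- iteration 1/4 --
    BK 1: (3,10) -> (2.293,9.293) [heading=45, draw]
    PD: pen down
    -- iteration 2/4 --
    BK 1: (2.293,9.293) -> (1.586,8.586) [heading=45, draw]
    PD: pen down
    -- iteration 3/4 --
    BK 1: (1.586,8.586) -> (0.879,7.879) [heading=45, draw]
    PD: pen down
    -- iteration 4/4 --
    BK 1: (0.879,7.879) -> (0.172,7.172) [heading=45, draw]
    PD: pen down
  ]
  -- iteration 2/3 --
  RT 90: heading 45 -> 315
  RT 45: heading 315 -> 270
  REPEAT 4 [
    -- iteration 1/4 --
    BK 1: (0.172,7.172) -> (0.172,8.172) [heading=270, draw]
    PD: pen down
    -- iteration 2/4 --
    BK 1: (0.172,8.172) -> (0.172,9.172) [heading=270, draw]
    PD: pen down
    -- iteration 3/4 --
    BK 1: (0.172,9.172) -> (0.172,10.172) [heading=270, draw]
    PD: pen down
    -- iteration 4/4 --
    BK 1: (0.172,10.172) -> (0.172,11.172) [heading=270, draw]
    PD: pen down
  ]
  -- iteration 3/3 --
  RT 90: heading 270 -> 180
  RT 45: heading 180 -> 135
  REPEAT 4 [
    -- iteration 1/4 --
    BK 1: (0.172,11.172) -> (0.879,10.464) [heading=135, draw]
    PD: pen down
    -- iteration 2/4 --
    BK 1: (0.879,10.464) -> (1.586,9.757) [heading=135, draw]
    PD: pen down
    -- iteration 3/4 --
    BK 1: (1.586,9.757) -> (2.293,9.05) [heading=135, draw]
    PD: pen down
    -- iteration 4/4 --
    BK 1: (2.293,9.05) -> (3,8.343) [heading=135, draw]
    PD: pen down
  ]
]
FD 5: (3,8.343) -> (-0.536,11.879) [heading=135, draw]
Final: pos=(-0.536,11.879), heading=135, 13 segment(s) drawn

Segment endpoints: x in {-0.536, 0.172, 0.172, 0.172, 0.172, 0.172, 0.879, 0.879, 1.586, 2.293, 2.293, 3, 3}, y in {7.172, 7.879, 8.172, 8.343, 8.586, 9.05, 9.172, 9.293, 9.757, 10, 10.172, 10.464, 11.172, 11.879}
xmin=-0.536, ymin=7.172, xmax=3, ymax=11.879

Answer: -0.536 7.172 3 11.879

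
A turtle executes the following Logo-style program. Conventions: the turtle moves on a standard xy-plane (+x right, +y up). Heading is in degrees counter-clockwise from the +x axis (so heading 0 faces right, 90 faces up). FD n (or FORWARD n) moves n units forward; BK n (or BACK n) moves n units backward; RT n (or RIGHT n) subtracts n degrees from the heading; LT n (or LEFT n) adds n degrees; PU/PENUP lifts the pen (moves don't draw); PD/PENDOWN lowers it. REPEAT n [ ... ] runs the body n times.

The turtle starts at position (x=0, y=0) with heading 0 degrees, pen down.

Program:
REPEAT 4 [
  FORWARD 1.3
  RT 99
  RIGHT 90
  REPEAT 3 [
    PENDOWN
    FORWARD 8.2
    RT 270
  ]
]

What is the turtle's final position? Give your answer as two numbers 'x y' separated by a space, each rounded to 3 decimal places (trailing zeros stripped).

Answer: 3.281 2.021

Derivation:
Executing turtle program step by step:
Start: pos=(0,0), heading=0, pen down
REPEAT 4 [
  -- iteration 1/4 --
  FD 1.3: (0,0) -> (1.3,0) [heading=0, draw]
  RT 99: heading 0 -> 261
  RT 90: heading 261 -> 171
  REPEAT 3 [
    -- iteration 1/3 --
    PD: pen down
    FD 8.2: (1.3,0) -> (-6.799,1.283) [heading=171, draw]
    RT 270: heading 171 -> 261
    -- iteration 2/3 --
    PD: pen down
    FD 8.2: (-6.799,1.283) -> (-8.082,-6.816) [heading=261, draw]
    RT 270: heading 261 -> 351
    -- iteration 3/3 --
    PD: pen down
    FD 8.2: (-8.082,-6.816) -> (0.017,-8.099) [heading=351, draw]
    RT 270: heading 351 -> 81
  ]
  -- iteration 2/4 --
  FD 1.3: (0.017,-8.099) -> (0.221,-6.815) [heading=81, draw]
  RT 99: heading 81 -> 342
  RT 90: heading 342 -> 252
  REPEAT 3 [
    -- iteration 1/3 --
    PD: pen down
    FD 8.2: (0.221,-6.815) -> (-2.313,-14.614) [heading=252, draw]
    RT 270: heading 252 -> 342
    -- iteration 2/3 --
    PD: pen down
    FD 8.2: (-2.313,-14.614) -> (5.485,-17.148) [heading=342, draw]
    RT 270: heading 342 -> 72
    -- iteration 3/3 --
    PD: pen down
    FD 8.2: (5.485,-17.148) -> (8.019,-9.349) [heading=72, draw]
    RT 270: heading 72 -> 162
  ]
  -- iteration 3/4 --
  FD 1.3: (8.019,-9.349) -> (6.783,-8.947) [heading=162, draw]
  RT 99: heading 162 -> 63
  RT 90: heading 63 -> 333
  REPEAT 3 [
    -- iteration 1/3 --
    PD: pen down
    FD 8.2: (6.783,-8.947) -> (14.089,-12.67) [heading=333, draw]
    RT 270: heading 333 -> 63
    -- iteration 2/3 --
    PD: pen down
    FD 8.2: (14.089,-12.67) -> (17.812,-5.364) [heading=63, draw]
    RT 270: heading 63 -> 153
    -- iteration 3/3 --
    PD: pen down
    FD 8.2: (17.812,-5.364) -> (10.506,-1.641) [heading=153, draw]
    RT 270: heading 153 -> 243
  ]
  -- iteration 4/4 --
  FD 1.3: (10.506,-1.641) -> (9.915,-2.799) [heading=243, draw]
  RT 99: heading 243 -> 144
  RT 90: heading 144 -> 54
  REPEAT 3 [
    -- iteration 1/3 --
    PD: pen down
    FD 8.2: (9.915,-2.799) -> (14.735,3.835) [heading=54, draw]
    RT 270: heading 54 -> 144
    -- iteration 2/3 --
    PD: pen down
    FD 8.2: (14.735,3.835) -> (8.101,8.654) [heading=144, draw]
    RT 270: heading 144 -> 234
    -- iteration 3/3 --
    PD: pen down
    FD 8.2: (8.101,8.654) -> (3.281,2.021) [heading=234, draw]
    RT 270: heading 234 -> 324
  ]
]
Final: pos=(3.281,2.021), heading=324, 16 segment(s) drawn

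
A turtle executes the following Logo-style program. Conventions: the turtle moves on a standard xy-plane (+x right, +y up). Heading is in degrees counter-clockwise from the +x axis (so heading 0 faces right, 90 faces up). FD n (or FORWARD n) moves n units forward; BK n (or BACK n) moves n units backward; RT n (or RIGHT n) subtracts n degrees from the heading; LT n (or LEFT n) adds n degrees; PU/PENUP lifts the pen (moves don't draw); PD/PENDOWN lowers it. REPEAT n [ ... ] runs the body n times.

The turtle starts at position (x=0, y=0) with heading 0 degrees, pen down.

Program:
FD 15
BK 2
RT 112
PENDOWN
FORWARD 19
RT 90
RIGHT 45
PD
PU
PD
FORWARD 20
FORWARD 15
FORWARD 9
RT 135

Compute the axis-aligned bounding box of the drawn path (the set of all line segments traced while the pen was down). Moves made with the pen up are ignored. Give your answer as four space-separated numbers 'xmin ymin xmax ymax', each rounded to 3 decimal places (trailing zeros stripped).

Answer: -11.31 -17.616 15 22.886

Derivation:
Executing turtle program step by step:
Start: pos=(0,0), heading=0, pen down
FD 15: (0,0) -> (15,0) [heading=0, draw]
BK 2: (15,0) -> (13,0) [heading=0, draw]
RT 112: heading 0 -> 248
PD: pen down
FD 19: (13,0) -> (5.882,-17.616) [heading=248, draw]
RT 90: heading 248 -> 158
RT 45: heading 158 -> 113
PD: pen down
PU: pen up
PD: pen down
FD 20: (5.882,-17.616) -> (-1.932,0.794) [heading=113, draw]
FD 15: (-1.932,0.794) -> (-7.793,14.601) [heading=113, draw]
FD 9: (-7.793,14.601) -> (-11.31,22.886) [heading=113, draw]
RT 135: heading 113 -> 338
Final: pos=(-11.31,22.886), heading=338, 6 segment(s) drawn

Segment endpoints: x in {-11.31, -7.793, -1.932, 0, 5.882, 13, 15}, y in {-17.616, 0, 0.794, 14.601, 22.886}
xmin=-11.31, ymin=-17.616, xmax=15, ymax=22.886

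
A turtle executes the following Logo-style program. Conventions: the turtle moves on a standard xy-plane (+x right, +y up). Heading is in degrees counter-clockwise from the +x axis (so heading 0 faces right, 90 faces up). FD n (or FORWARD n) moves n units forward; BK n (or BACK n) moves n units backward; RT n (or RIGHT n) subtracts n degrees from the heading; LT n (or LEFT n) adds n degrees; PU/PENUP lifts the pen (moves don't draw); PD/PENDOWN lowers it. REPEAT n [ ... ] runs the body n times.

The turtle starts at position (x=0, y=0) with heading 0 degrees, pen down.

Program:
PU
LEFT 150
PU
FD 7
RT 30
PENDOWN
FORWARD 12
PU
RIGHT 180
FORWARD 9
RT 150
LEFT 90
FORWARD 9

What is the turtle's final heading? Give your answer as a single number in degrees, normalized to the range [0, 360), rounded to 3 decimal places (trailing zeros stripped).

Executing turtle program step by step:
Start: pos=(0,0), heading=0, pen down
PU: pen up
LT 150: heading 0 -> 150
PU: pen up
FD 7: (0,0) -> (-6.062,3.5) [heading=150, move]
RT 30: heading 150 -> 120
PD: pen down
FD 12: (-6.062,3.5) -> (-12.062,13.892) [heading=120, draw]
PU: pen up
RT 180: heading 120 -> 300
FD 9: (-12.062,13.892) -> (-7.562,6.098) [heading=300, move]
RT 150: heading 300 -> 150
LT 90: heading 150 -> 240
FD 9: (-7.562,6.098) -> (-12.062,-1.696) [heading=240, move]
Final: pos=(-12.062,-1.696), heading=240, 1 segment(s) drawn

Answer: 240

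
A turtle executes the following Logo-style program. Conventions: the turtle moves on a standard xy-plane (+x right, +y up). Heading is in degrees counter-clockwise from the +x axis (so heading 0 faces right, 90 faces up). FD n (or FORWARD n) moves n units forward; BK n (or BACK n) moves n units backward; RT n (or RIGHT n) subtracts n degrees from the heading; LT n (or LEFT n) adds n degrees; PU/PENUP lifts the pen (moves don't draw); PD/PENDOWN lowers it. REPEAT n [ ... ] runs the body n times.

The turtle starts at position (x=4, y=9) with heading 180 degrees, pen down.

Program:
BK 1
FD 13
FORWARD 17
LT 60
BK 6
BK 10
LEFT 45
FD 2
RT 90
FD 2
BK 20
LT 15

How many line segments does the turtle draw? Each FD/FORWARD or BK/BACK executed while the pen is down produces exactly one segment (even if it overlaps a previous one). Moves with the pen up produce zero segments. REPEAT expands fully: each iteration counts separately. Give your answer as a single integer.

Executing turtle program step by step:
Start: pos=(4,9), heading=180, pen down
BK 1: (4,9) -> (5,9) [heading=180, draw]
FD 13: (5,9) -> (-8,9) [heading=180, draw]
FD 17: (-8,9) -> (-25,9) [heading=180, draw]
LT 60: heading 180 -> 240
BK 6: (-25,9) -> (-22,14.196) [heading=240, draw]
BK 10: (-22,14.196) -> (-17,22.856) [heading=240, draw]
LT 45: heading 240 -> 285
FD 2: (-17,22.856) -> (-16.482,20.925) [heading=285, draw]
RT 90: heading 285 -> 195
FD 2: (-16.482,20.925) -> (-18.414,20.407) [heading=195, draw]
BK 20: (-18.414,20.407) -> (0.904,25.583) [heading=195, draw]
LT 15: heading 195 -> 210
Final: pos=(0.904,25.583), heading=210, 8 segment(s) drawn
Segments drawn: 8

Answer: 8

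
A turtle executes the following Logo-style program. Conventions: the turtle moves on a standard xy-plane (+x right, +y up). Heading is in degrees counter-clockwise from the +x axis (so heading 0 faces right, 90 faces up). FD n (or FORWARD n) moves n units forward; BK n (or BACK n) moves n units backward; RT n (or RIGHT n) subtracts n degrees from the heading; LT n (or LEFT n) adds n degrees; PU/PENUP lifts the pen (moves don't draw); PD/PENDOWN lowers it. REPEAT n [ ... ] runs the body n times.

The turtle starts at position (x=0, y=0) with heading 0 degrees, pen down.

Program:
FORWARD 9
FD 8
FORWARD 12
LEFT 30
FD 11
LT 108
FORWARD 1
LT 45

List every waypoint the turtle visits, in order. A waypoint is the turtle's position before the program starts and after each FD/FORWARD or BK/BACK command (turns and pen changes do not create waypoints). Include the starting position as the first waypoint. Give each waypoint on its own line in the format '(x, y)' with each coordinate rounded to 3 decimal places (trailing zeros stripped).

Executing turtle program step by step:
Start: pos=(0,0), heading=0, pen down
FD 9: (0,0) -> (9,0) [heading=0, draw]
FD 8: (9,0) -> (17,0) [heading=0, draw]
FD 12: (17,0) -> (29,0) [heading=0, draw]
LT 30: heading 0 -> 30
FD 11: (29,0) -> (38.526,5.5) [heading=30, draw]
LT 108: heading 30 -> 138
FD 1: (38.526,5.5) -> (37.783,6.169) [heading=138, draw]
LT 45: heading 138 -> 183
Final: pos=(37.783,6.169), heading=183, 5 segment(s) drawn
Waypoints (6 total):
(0, 0)
(9, 0)
(17, 0)
(29, 0)
(38.526, 5.5)
(37.783, 6.169)

Answer: (0, 0)
(9, 0)
(17, 0)
(29, 0)
(38.526, 5.5)
(37.783, 6.169)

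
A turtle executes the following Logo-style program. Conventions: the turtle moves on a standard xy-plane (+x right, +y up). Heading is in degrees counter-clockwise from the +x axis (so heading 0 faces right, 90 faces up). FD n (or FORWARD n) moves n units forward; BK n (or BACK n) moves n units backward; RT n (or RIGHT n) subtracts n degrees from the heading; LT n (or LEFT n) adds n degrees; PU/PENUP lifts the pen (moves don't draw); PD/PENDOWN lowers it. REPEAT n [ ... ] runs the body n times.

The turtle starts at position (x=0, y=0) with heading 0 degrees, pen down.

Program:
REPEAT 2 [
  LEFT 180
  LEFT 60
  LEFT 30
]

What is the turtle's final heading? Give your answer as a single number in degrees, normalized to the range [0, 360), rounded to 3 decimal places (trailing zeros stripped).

Executing turtle program step by step:
Start: pos=(0,0), heading=0, pen down
REPEAT 2 [
  -- iteration 1/2 --
  LT 180: heading 0 -> 180
  LT 60: heading 180 -> 240
  LT 30: heading 240 -> 270
  -- iteration 2/2 --
  LT 180: heading 270 -> 90
  LT 60: heading 90 -> 150
  LT 30: heading 150 -> 180
]
Final: pos=(0,0), heading=180, 0 segment(s) drawn

Answer: 180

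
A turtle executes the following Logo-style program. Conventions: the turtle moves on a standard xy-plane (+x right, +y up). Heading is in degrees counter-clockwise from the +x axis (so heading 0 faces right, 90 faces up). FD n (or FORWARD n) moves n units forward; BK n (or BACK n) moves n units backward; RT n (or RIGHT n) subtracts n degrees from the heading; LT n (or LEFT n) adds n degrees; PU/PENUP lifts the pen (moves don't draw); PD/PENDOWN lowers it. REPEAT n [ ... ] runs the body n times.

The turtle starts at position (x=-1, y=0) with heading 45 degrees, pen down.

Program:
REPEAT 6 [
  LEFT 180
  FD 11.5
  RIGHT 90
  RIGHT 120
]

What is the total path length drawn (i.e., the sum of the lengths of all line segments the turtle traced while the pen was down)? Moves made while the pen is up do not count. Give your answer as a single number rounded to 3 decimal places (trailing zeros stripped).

Executing turtle program step by step:
Start: pos=(-1,0), heading=45, pen down
REPEAT 6 [
  -- iteration 1/6 --
  LT 180: heading 45 -> 225
  FD 11.5: (-1,0) -> (-9.132,-8.132) [heading=225, draw]
  RT 90: heading 225 -> 135
  RT 120: heading 135 -> 15
  -- iteration 2/6 --
  LT 180: heading 15 -> 195
  FD 11.5: (-9.132,-8.132) -> (-20.24,-11.108) [heading=195, draw]
  RT 90: heading 195 -> 105
  RT 120: heading 105 -> 345
  -- iteration 3/6 --
  LT 180: heading 345 -> 165
  FD 11.5: (-20.24,-11.108) -> (-31.348,-8.132) [heading=165, draw]
  RT 90: heading 165 -> 75
  RT 120: heading 75 -> 315
  -- iteration 4/6 --
  LT 180: heading 315 -> 135
  FD 11.5: (-31.348,-8.132) -> (-39.48,0) [heading=135, draw]
  RT 90: heading 135 -> 45
  RT 120: heading 45 -> 285
  -- iteration 5/6 --
  LT 180: heading 285 -> 105
  FD 11.5: (-39.48,0) -> (-42.456,11.108) [heading=105, draw]
  RT 90: heading 105 -> 15
  RT 120: heading 15 -> 255
  -- iteration 6/6 --
  LT 180: heading 255 -> 75
  FD 11.5: (-42.456,11.108) -> (-39.48,22.216) [heading=75, draw]
  RT 90: heading 75 -> 345
  RT 120: heading 345 -> 225
]
Final: pos=(-39.48,22.216), heading=225, 6 segment(s) drawn

Segment lengths:
  seg 1: (-1,0) -> (-9.132,-8.132), length = 11.5
  seg 2: (-9.132,-8.132) -> (-20.24,-11.108), length = 11.5
  seg 3: (-20.24,-11.108) -> (-31.348,-8.132), length = 11.5
  seg 4: (-31.348,-8.132) -> (-39.48,0), length = 11.5
  seg 5: (-39.48,0) -> (-42.456,11.108), length = 11.5
  seg 6: (-42.456,11.108) -> (-39.48,22.216), length = 11.5
Total = 69

Answer: 69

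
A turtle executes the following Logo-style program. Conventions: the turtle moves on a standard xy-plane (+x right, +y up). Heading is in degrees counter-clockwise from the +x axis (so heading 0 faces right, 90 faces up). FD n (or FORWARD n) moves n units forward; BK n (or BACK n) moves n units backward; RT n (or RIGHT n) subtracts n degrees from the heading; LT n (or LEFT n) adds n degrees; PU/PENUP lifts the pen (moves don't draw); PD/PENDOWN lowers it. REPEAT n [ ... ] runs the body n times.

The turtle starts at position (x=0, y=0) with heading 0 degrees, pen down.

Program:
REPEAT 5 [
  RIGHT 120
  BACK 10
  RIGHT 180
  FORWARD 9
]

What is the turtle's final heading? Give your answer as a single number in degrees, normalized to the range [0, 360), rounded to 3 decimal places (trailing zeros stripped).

Executing turtle program step by step:
Start: pos=(0,0), heading=0, pen down
REPEAT 5 [
  -- iteration 1/5 --
  RT 120: heading 0 -> 240
  BK 10: (0,0) -> (5,8.66) [heading=240, draw]
  RT 180: heading 240 -> 60
  FD 9: (5,8.66) -> (9.5,16.454) [heading=60, draw]
  -- iteration 2/5 --
  RT 120: heading 60 -> 300
  BK 10: (9.5,16.454) -> (4.5,25.115) [heading=300, draw]
  RT 180: heading 300 -> 120
  FD 9: (4.5,25.115) -> (0,32.909) [heading=120, draw]
  -- iteration 3/5 --
  RT 120: heading 120 -> 0
  BK 10: (0,32.909) -> (-10,32.909) [heading=0, draw]
  RT 180: heading 0 -> 180
  FD 9: (-10,32.909) -> (-19,32.909) [heading=180, draw]
  -- iteration 4/5 --
  RT 120: heading 180 -> 60
  BK 10: (-19,32.909) -> (-24,24.249) [heading=60, draw]
  RT 180: heading 60 -> 240
  FD 9: (-24,24.249) -> (-28.5,16.454) [heading=240, draw]
  -- iteration 5/5 --
  RT 120: heading 240 -> 120
  BK 10: (-28.5,16.454) -> (-23.5,7.794) [heading=120, draw]
  RT 180: heading 120 -> 300
  FD 9: (-23.5,7.794) -> (-19,0) [heading=300, draw]
]
Final: pos=(-19,0), heading=300, 10 segment(s) drawn

Answer: 300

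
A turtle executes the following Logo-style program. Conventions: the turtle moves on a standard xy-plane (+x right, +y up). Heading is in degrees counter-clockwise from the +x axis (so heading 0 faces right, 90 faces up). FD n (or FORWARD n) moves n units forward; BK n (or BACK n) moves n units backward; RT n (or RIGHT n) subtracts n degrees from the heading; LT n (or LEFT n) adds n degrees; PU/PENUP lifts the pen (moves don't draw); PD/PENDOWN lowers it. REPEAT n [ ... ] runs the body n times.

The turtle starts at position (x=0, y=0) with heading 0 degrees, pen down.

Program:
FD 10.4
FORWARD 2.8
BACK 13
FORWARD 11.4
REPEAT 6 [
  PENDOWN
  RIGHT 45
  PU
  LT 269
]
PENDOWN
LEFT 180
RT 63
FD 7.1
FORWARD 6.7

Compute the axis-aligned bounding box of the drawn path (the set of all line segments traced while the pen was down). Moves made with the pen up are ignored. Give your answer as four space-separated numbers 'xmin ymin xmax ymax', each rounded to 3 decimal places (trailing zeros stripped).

Executing turtle program step by step:
Start: pos=(0,0), heading=0, pen down
FD 10.4: (0,0) -> (10.4,0) [heading=0, draw]
FD 2.8: (10.4,0) -> (13.2,0) [heading=0, draw]
BK 13: (13.2,0) -> (0.2,0) [heading=0, draw]
FD 11.4: (0.2,0) -> (11.6,0) [heading=0, draw]
REPEAT 6 [
  -- iteration 1/6 --
  PD: pen down
  RT 45: heading 0 -> 315
  PU: pen up
  LT 269: heading 315 -> 224
  -- iteration 2/6 --
  PD: pen down
  RT 45: heading 224 -> 179
  PU: pen up
  LT 269: heading 179 -> 88
  -- iteration 3/6 --
  PD: pen down
  RT 45: heading 88 -> 43
  PU: pen up
  LT 269: heading 43 -> 312
  -- iteration 4/6 --
  PD: pen down
  RT 45: heading 312 -> 267
  PU: pen up
  LT 269: heading 267 -> 176
  -- iteration 5/6 --
  PD: pen down
  RT 45: heading 176 -> 131
  PU: pen up
  LT 269: heading 131 -> 40
  -- iteration 6/6 --
  PD: pen down
  RT 45: heading 40 -> 355
  PU: pen up
  LT 269: heading 355 -> 264
]
PD: pen down
LT 180: heading 264 -> 84
RT 63: heading 84 -> 21
FD 7.1: (11.6,0) -> (18.228,2.544) [heading=21, draw]
FD 6.7: (18.228,2.544) -> (24.483,4.945) [heading=21, draw]
Final: pos=(24.483,4.945), heading=21, 6 segment(s) drawn

Segment endpoints: x in {0, 0.2, 10.4, 11.6, 13.2, 18.228, 24.483}, y in {0, 2.544, 4.945}
xmin=0, ymin=0, xmax=24.483, ymax=4.945

Answer: 0 0 24.483 4.945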